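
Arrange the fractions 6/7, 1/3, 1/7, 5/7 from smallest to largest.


Convert to decimal for comparison:
  6/7 = 0.8571
  1/3 = 0.3333
  1/7 = 0.1429
  5/7 = 0.7143
Decimals in increasing order: 0.1429 < 0.3333 < 0.7143 < 0.8571
Writing each back as its fraction gives the sorted order.
Final answer: 1/7, 1/3, 5/7, 6/7


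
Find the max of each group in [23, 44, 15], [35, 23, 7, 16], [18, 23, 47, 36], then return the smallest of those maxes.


Find max of each group:
  Group 1: [23, 44, 15] -> max = 44
  Group 2: [35, 23, 7, 16] -> max = 35
  Group 3: [18, 23, 47, 36] -> max = 47
Maxes: [44, 35, 47]
Minimum of maxes = 35
Final answer: 35


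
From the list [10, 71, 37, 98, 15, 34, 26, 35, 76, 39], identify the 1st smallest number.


Sort ascending: [10, 15, 26, 34, 35, 37, 39, 71, 76, 98]
The 1st element (1-indexed) is at index 0.
Value = 10
Final answer: 10


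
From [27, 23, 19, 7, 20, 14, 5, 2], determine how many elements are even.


Check each element:
  27 is odd
  23 is odd
  19 is odd
  7 is odd
  20 is even
  14 is even
  5 is odd
  2 is even
Evens: [20, 14, 2]
Count of evens = 3
Final answer: 3


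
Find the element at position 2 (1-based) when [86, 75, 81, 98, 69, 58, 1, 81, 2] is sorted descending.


Sort descending: [98, 86, 81, 81, 75, 69, 58, 2, 1]
The 2nd element (1-indexed) is at index 1.
Value = 86
Final answer: 86


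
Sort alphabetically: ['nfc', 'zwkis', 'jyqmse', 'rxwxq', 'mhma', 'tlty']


Compare strings character by character (the first differing letter decides):
  'jyqmse' < 'mhma' since 'j' < 'm' at position 1
  'mhma' < 'nfc' since 'm' < 'n' at position 1
  'nfc' < 'rxwxq' since 'n' < 'r' at position 1
  'rxwxq' < 'tlty' since 'r' < 't' at position 1
  'tlty' < 'zwkis' since 't' < 'z' at position 1
Chaining these comparisons gives the alphabetical order.
Final answer: ['jyqmse', 'mhma', 'nfc', 'rxwxq', 'tlty', 'zwkis']


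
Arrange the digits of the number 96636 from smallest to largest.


The number 96636 has digits: 9, 6, 6, 3, 6
Sorted: 3, 6, 6, 6, 9
Joining the sorted digits gives the result.
Final answer: 36669


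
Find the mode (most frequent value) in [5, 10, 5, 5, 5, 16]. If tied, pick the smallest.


Count the frequency of each value:
  5 appears 4 time(s)
  10 appears 1 time(s)
  16 appears 1 time(s)
Maximum frequency is 4.
Only 5 reaches that frequency, so it is the mode.
Final answer: 5


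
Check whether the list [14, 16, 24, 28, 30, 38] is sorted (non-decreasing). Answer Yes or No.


Check consecutive pairs:
  14 <= 16? True
  16 <= 24? True
  24 <= 28? True
  28 <= 30? True
  30 <= 38? True
Every consecutive pair is in order, so the list is non-decreasing.
Final answer: Yes


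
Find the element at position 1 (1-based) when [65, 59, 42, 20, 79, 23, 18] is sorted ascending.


Sort ascending: [18, 20, 23, 42, 59, 65, 79]
The 1st element (1-indexed) is at index 0.
Value = 18
Final answer: 18


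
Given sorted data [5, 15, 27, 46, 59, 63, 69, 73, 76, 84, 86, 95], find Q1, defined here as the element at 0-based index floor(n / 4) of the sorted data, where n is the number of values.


The list has n = 12 elements.
Q1 index = floor(12 / 4) = floor(3) = 3
Counting from index 0 in the sorted data, the element at index 3 is 46.
Final answer: 46


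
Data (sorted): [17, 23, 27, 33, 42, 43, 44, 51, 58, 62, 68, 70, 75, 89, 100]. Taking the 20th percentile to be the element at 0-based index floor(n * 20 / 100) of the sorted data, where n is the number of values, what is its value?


The dataset has n = 15 elements.
Index = floor(15 * 20 / 100) = floor(300 / 100) = floor(3) = 3
Counting from index 0 in the sorted data, the element at index 3 is 33.
Final answer: 33


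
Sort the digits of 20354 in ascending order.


The number 20354 has digits: 2, 0, 3, 5, 4
Sorted: 0, 2, 3, 4, 5
Joining the sorted digits gives the result.
Final answer: 02345


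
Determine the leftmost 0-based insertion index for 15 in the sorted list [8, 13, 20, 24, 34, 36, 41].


List is sorted: [8, 13, 20, 24, 34, 36, 41]
We need the leftmost position where 15 can be inserted, i.e. the first index whose element is >= 15 (or the end of the list if none is).
Binary search with low=0, high=7 (0-based indices):
  low=0, high=7, mid=3: a[3]=24 >= 15, so high = 3
  low=0, high=3, mid=1: a[1]=13 < 15, so low = 2
  low=2, high=3, mid=2: a[2]=20 >= 15, so high = 2
Now low = high = 2, so the insertion index is 2.
Final answer: 2


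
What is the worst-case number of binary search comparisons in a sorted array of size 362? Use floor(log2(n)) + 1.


Binary search halves the search space each step.
Maximum comparisons = floor(log2(362)) + 1
log2(362) = 8.4998
floor(log2(362)) = 8, so 8 + 1 = 9
Final answer: 9


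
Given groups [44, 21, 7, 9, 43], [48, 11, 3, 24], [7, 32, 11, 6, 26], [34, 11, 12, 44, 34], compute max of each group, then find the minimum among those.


Find max of each group:
  Group 1: [44, 21, 7, 9, 43] -> max = 44
  Group 2: [48, 11, 3, 24] -> max = 48
  Group 3: [7, 32, 11, 6, 26] -> max = 32
  Group 4: [34, 11, 12, 44, 34] -> max = 44
Maxes: [44, 48, 32, 44]
Minimum of maxes = 32
Final answer: 32


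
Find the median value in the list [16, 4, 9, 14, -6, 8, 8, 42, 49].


First, sort the list: [-6, 4, 8, 8, 9, 14, 16, 42, 49]
The list has 9 elements (odd count).
The middle index is 4 (0-based), and the element there is 9.
Final answer: 9


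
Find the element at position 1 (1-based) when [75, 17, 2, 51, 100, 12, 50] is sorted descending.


Sort descending: [100, 75, 51, 50, 17, 12, 2]
The 1st element (1-indexed) is at index 0.
Value = 100
Final answer: 100


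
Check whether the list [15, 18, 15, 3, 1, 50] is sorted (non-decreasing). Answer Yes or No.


Check consecutive pairs:
  15 <= 18? True
  18 <= 15? False
  15 <= 3? False
  3 <= 1? False
  1 <= 50? True
3 consecutive pair(s) are out of order, so the list is not sorted.
Final answer: No


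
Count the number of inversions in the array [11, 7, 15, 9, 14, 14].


For each element, count the later elements that are smaller than it:
  11 (index 0): smaller elements after it = [7, 9] -> 2
  7 (index 1): smaller elements after it = [] -> 0
  15 (index 2): smaller elements after it = [9, 14, 14] -> 3
  9 (index 3): smaller elements after it = [] -> 0
  14 (index 4): smaller elements after it = [] -> 0
Total inversions = 2 + 0 + 3 + 0 + 0 = 5
Final answer: 5


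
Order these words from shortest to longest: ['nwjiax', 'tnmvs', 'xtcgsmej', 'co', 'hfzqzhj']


Compute lengths:
  'nwjiax' has length 6
  'tnmvs' has length 5
  'xtcgsmej' has length 8
  'co' has length 2
  'hfzqzhj' has length 7
Lengths in increasing order: 2 < 5 < 6 < 7 < 8
Listing the words in that order gives the answer.
Final answer: ['co', 'tnmvs', 'nwjiax', 'hfzqzhj', 'xtcgsmej']


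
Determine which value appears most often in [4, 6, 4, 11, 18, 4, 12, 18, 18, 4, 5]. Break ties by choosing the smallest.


Count the frequency of each value:
  4 appears 4 time(s)
  5 appears 1 time(s)
  6 appears 1 time(s)
  11 appears 1 time(s)
  12 appears 1 time(s)
  18 appears 3 time(s)
Maximum frequency is 4.
Only 4 reaches that frequency, so it is the mode.
Final answer: 4


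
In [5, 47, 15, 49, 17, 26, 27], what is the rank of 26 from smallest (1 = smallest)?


Sort ascending: [5, 15, 17, 26, 27, 47, 49]
Find 26 in the sorted list.
26 is at position 4 (1-indexed).
Final answer: 4


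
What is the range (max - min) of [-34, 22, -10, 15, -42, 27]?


Maximum value: 27
Minimum value: -42
Range = 27 - (-42) = 69
Final answer: 69


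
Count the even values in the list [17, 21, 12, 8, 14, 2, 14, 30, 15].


Check each element:
  17 is odd
  21 is odd
  12 is even
  8 is even
  14 is even
  2 is even
  14 is even
  30 is even
  15 is odd
Evens: [12, 8, 14, 2, 14, 30]
Count of evens = 6
Final answer: 6


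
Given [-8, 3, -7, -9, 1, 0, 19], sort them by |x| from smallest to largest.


Compute absolute values:
  |-8| = 8
  |3| = 3
  |-7| = 7
  |-9| = 9
  |1| = 1
  |0| = 0
  |19| = 19
Absolute values in increasing order: 0 < 1 < 3 < 7 < 8 < 9 < 19
Listing the original numbers in that order gives the answer.
Final answer: [0, 1, 3, -7, -8, -9, 19]


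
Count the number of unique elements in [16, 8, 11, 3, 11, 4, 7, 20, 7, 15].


List all unique values:
Distinct values: [3, 4, 7, 8, 11, 15, 16, 20]
Count = 8
Final answer: 8


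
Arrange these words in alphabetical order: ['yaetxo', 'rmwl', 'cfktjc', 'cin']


Compare strings character by character (the first differing letter decides):
  'cfktjc' < 'cin' since 'f' < 'i' at position 2
  'cin' < 'rmwl' since 'c' < 'r' at position 1
  'rmwl' < 'yaetxo' since 'r' < 'y' at position 1
Chaining these comparisons gives the alphabetical order.
Final answer: ['cfktjc', 'cin', 'rmwl', 'yaetxo']


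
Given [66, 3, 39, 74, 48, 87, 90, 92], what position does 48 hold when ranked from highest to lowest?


Sort descending: [92, 90, 87, 74, 66, 48, 39, 3]
Find 48 in the sorted list.
48 is at position 6.
Final answer: 6


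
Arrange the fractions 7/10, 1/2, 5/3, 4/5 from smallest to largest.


Convert to decimal for comparison:
  7/10 = 0.7
  1/2 = 0.5
  5/3 = 1.6667
  4/5 = 0.8
Decimals in increasing order: 0.5 < 0.7 < 0.8 < 1.6667
Writing each back as its fraction gives the sorted order.
Final answer: 1/2, 7/10, 4/5, 5/3


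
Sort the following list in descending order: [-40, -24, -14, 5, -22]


Original list: [-40, -24, -14, 5, -22]
Repeatedly take the largest remaining element:
  Remaining [-40, -24, -14, 5, -22] -> largest is 5
  Remaining [-40, -24, -14, -22] -> largest is -14
  Remaining [-40, -24, -22] -> largest is -22
  Remaining [-40, -24] -> largest is -24
  Remaining [-40] -> largest is -40
Collecting the picks in order gives the descending list.
Final answer: [5, -14, -22, -24, -40]


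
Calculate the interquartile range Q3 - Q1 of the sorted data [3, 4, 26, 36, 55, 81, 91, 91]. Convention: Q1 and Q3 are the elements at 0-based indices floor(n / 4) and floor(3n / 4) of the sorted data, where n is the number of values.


The data has n = 8 elements.
Q1 index = floor(8 / 4) = floor(2) = 2; Q3 index = floor(3 * 8 / 4) = floor(6) = 6
Q1 = element at index 2 = 26
Q3 = element at index 6 = 91
IQR = 91 - 26 = 65
Final answer: 65


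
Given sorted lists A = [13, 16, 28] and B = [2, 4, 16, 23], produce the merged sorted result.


List A: [13, 16, 28]
List B: [2, 4, 16, 23]
Repeatedly compare the front elements and take the smaller:
  13 vs 2 -> take 2
  13 vs 4 -> take 4
  13 vs 16 -> take 13
  16 vs 16 -> take 16
  28 vs 16 -> take 16
  28 vs 23 -> take 23
  B is exhausted; append the rest of A: [28]
Final answer: [2, 4, 13, 16, 16, 23, 28]


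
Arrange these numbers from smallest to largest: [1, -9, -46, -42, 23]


Original list: [1, -9, -46, -42, 23]
Repeatedly take the smallest remaining element:
  Remaining [1, -9, -46, -42, 23] -> smallest is -46
  Remaining [1, -9, -42, 23] -> smallest is -42
  Remaining [1, -9, 23] -> smallest is -9
  Remaining [1, 23] -> smallest is 1
  Remaining [23] -> smallest is 23
Collecting the picks in order gives the sorted list.
Final answer: [-46, -42, -9, 1, 23]


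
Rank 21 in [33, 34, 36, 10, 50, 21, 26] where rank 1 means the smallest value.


Sort ascending: [10, 21, 26, 33, 34, 36, 50]
Find 21 in the sorted list.
21 is at position 2 (1-indexed).
Final answer: 2


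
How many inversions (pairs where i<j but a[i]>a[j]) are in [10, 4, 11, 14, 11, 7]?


For each element, count the later elements that are smaller than it:
  10 (index 0): smaller elements after it = [4, 7] -> 2
  4 (index 1): smaller elements after it = [] -> 0
  11 (index 2): smaller elements after it = [7] -> 1
  14 (index 3): smaller elements after it = [11, 7] -> 2
  11 (index 4): smaller elements after it = [7] -> 1
Total inversions = 2 + 0 + 1 + 2 + 1 = 6
Final answer: 6


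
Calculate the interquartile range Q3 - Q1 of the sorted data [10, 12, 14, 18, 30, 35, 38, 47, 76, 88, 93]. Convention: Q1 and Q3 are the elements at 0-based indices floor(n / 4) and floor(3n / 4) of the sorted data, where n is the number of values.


The data has n = 11 elements.
Q1 index = floor(11 / 4) = floor(2.75) = 2; Q3 index = floor(3 * 11 / 4) = floor(8.25) = 8
Q1 = element at index 2 = 14
Q3 = element at index 8 = 76
IQR = 76 - 14 = 62
Final answer: 62


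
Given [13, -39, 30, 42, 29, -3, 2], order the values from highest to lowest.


Original list: [13, -39, 30, 42, 29, -3, 2]
Repeatedly take the largest remaining element:
  Remaining [13, -39, 30, 42, 29, -3, 2] -> largest is 42
  Remaining [13, -39, 30, 29, -3, 2] -> largest is 30
  Remaining [13, -39, 29, -3, 2] -> largest is 29
  Remaining [13, -39, -3, 2] -> largest is 13
  Remaining [-39, -3, 2] -> largest is 2
  Remaining [-39, -3] -> largest is -3
  Remaining [-39] -> largest is -39
Collecting the picks in order gives the descending list.
Final answer: [42, 30, 29, 13, 2, -3, -39]


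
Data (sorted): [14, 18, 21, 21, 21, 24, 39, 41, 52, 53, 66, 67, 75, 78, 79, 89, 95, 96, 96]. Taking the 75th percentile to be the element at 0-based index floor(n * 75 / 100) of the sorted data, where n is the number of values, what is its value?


The dataset has n = 19 elements.
Index = floor(19 * 75 / 100) = floor(1425 / 100) = floor(14.25) = 14
Counting from index 0 in the sorted data, the element at index 14 is 79.
Final answer: 79


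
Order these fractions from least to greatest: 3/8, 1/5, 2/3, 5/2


Convert to decimal for comparison:
  3/8 = 0.375
  1/5 = 0.2
  2/3 = 0.6667
  5/2 = 2.5
Decimals in increasing order: 0.2 < 0.375 < 0.6667 < 2.5
Writing each back as its fraction gives the sorted order.
Final answer: 1/5, 3/8, 2/3, 5/2


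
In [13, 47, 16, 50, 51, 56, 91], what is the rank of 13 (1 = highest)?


Sort descending: [91, 56, 51, 50, 47, 16, 13]
Find 13 in the sorted list.
13 is at position 7.
Final answer: 7


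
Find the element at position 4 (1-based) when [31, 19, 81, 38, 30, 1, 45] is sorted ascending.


Sort ascending: [1, 19, 30, 31, 38, 45, 81]
The 4th element (1-indexed) is at index 3.
Value = 31
Final answer: 31


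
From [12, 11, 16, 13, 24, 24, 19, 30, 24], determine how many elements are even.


Check each element:
  12 is even
  11 is odd
  16 is even
  13 is odd
  24 is even
  24 is even
  19 is odd
  30 is even
  24 is even
Evens: [12, 16, 24, 24, 30, 24]
Count of evens = 6
Final answer: 6


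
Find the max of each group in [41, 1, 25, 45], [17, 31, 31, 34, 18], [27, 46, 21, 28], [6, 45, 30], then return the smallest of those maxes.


Find max of each group:
  Group 1: [41, 1, 25, 45] -> max = 45
  Group 2: [17, 31, 31, 34, 18] -> max = 34
  Group 3: [27, 46, 21, 28] -> max = 46
  Group 4: [6, 45, 30] -> max = 45
Maxes: [45, 34, 46, 45]
Minimum of maxes = 34
Final answer: 34


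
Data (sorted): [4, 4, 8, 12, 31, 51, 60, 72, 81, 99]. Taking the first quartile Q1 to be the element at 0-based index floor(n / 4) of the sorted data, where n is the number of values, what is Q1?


The list has n = 10 elements.
Q1 index = floor(10 / 4) = floor(2.5) = 2
Counting from index 0 in the sorted data, the element at index 2 is 8.
Final answer: 8


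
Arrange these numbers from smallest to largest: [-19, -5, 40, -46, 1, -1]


Original list: [-19, -5, 40, -46, 1, -1]
Repeatedly take the smallest remaining element:
  Remaining [-19, -5, 40, -46, 1, -1] -> smallest is -46
  Remaining [-19, -5, 40, 1, -1] -> smallest is -19
  Remaining [-5, 40, 1, -1] -> smallest is -5
  Remaining [40, 1, -1] -> smallest is -1
  Remaining [40, 1] -> smallest is 1
  Remaining [40] -> smallest is 40
Collecting the picks in order gives the sorted list.
Final answer: [-46, -19, -5, -1, 1, 40]


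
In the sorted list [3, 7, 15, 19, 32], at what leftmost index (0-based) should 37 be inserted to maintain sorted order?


List is sorted: [3, 7, 15, 19, 32]
We need the leftmost position where 37 can be inserted, i.e. the first index whose element is >= 37 (or the end of the list if none is).
Binary search with low=0, high=5 (0-based indices):
  low=0, high=5, mid=2: a[2]=15 < 37, so low = 3
  low=3, high=5, mid=4: a[4]=32 < 37, so low = 5
Now low = high = 5, so the insertion index is 5.
Final answer: 5


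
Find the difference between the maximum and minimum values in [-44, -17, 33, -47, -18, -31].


Maximum value: 33
Minimum value: -47
Range = 33 - (-47) = 80
Final answer: 80


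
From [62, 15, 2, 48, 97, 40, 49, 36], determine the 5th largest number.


Sort descending: [97, 62, 49, 48, 40, 36, 15, 2]
The 5th element (1-indexed) is at index 4.
Value = 40
Final answer: 40


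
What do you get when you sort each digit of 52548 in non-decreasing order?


The number 52548 has digits: 5, 2, 5, 4, 8
Sorted: 2, 4, 5, 5, 8
Joining the sorted digits gives the result.
Final answer: 24558


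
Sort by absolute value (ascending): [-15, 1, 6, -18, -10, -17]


Compute absolute values:
  |-15| = 15
  |1| = 1
  |6| = 6
  |-18| = 18
  |-10| = 10
  |-17| = 17
Absolute values in increasing order: 1 < 6 < 10 < 15 < 17 < 18
Listing the original numbers in that order gives the answer.
Final answer: [1, 6, -10, -15, -17, -18]


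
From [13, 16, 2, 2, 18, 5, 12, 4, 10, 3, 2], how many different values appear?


List all unique values:
Distinct values: [2, 3, 4, 5, 10, 12, 13, 16, 18]
Count = 9
Final answer: 9


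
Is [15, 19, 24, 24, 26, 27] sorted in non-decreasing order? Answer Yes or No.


Check consecutive pairs:
  15 <= 19? True
  19 <= 24? True
  24 <= 24? True
  24 <= 26? True
  26 <= 27? True
Every consecutive pair is in order, so the list is non-decreasing.
Final answer: Yes


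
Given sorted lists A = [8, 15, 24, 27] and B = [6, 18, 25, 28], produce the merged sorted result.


List A: [8, 15, 24, 27]
List B: [6, 18, 25, 28]
Repeatedly compare the front elements and take the smaller:
  8 vs 6 -> take 6
  8 vs 18 -> take 8
  15 vs 18 -> take 15
  24 vs 18 -> take 18
  24 vs 25 -> take 24
  27 vs 25 -> take 25
  27 vs 28 -> take 27
  A is exhausted; append the rest of B: [28]
Final answer: [6, 8, 15, 18, 24, 25, 27, 28]


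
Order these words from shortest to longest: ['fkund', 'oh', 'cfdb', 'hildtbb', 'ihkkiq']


Compute lengths:
  'fkund' has length 5
  'oh' has length 2
  'cfdb' has length 4
  'hildtbb' has length 7
  'ihkkiq' has length 6
Lengths in increasing order: 2 < 4 < 5 < 6 < 7
Listing the words in that order gives the answer.
Final answer: ['oh', 'cfdb', 'fkund', 'ihkkiq', 'hildtbb']


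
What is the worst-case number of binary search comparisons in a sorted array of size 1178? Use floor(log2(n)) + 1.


Binary search halves the search space each step.
Maximum comparisons = floor(log2(1178)) + 1
log2(1178) = 10.2021
floor(log2(1178)) = 10, so 10 + 1 = 11
Final answer: 11


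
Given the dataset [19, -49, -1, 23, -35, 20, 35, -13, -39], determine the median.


First, sort the list: [-49, -39, -35, -13, -1, 19, 20, 23, 35]
The list has 9 elements (odd count).
The middle index is 4 (0-based), and the element there is -1.
Final answer: -1


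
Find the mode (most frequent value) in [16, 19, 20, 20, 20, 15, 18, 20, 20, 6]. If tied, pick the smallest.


Count the frequency of each value:
  6 appears 1 time(s)
  15 appears 1 time(s)
  16 appears 1 time(s)
  18 appears 1 time(s)
  19 appears 1 time(s)
  20 appears 5 time(s)
Maximum frequency is 5.
Only 20 reaches that frequency, so it is the mode.
Final answer: 20


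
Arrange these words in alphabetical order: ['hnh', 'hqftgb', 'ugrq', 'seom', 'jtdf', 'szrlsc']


Compare strings character by character (the first differing letter decides):
  'hnh' < 'hqftgb' since 'n' < 'q' at position 2
  'hqftgb' < 'jtdf' since 'h' < 'j' at position 1
  'jtdf' < 'seom' since 'j' < 's' at position 1
  'seom' < 'szrlsc' since 'e' < 'z' at position 2
  'szrlsc' < 'ugrq' since 's' < 'u' at position 1
Chaining these comparisons gives the alphabetical order.
Final answer: ['hnh', 'hqftgb', 'jtdf', 'seom', 'szrlsc', 'ugrq']


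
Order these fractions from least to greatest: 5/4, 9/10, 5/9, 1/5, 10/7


Convert to decimal for comparison:
  5/4 = 1.25
  9/10 = 0.9
  5/9 = 0.5556
  1/5 = 0.2
  10/7 = 1.4286
Decimals in increasing order: 0.2 < 0.5556 < 0.9 < 1.25 < 1.4286
Writing each back as its fraction gives the sorted order.
Final answer: 1/5, 5/9, 9/10, 5/4, 10/7


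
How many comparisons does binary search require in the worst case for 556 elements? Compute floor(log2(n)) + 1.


Binary search halves the search space each step.
Maximum comparisons = floor(log2(556)) + 1
log2(556) = 9.1189
floor(log2(556)) = 9, so 9 + 1 = 10
Final answer: 10


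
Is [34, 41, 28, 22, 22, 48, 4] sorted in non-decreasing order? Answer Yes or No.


Check consecutive pairs:
  34 <= 41? True
  41 <= 28? False
  28 <= 22? False
  22 <= 22? True
  22 <= 48? True
  48 <= 4? False
3 consecutive pair(s) are out of order, so the list is not sorted.
Final answer: No


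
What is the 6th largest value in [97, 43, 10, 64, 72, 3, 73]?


Sort descending: [97, 73, 72, 64, 43, 10, 3]
The 6th element (1-indexed) is at index 5.
Value = 10
Final answer: 10


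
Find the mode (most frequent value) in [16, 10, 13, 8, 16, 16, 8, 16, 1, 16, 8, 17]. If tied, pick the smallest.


Count the frequency of each value:
  1 appears 1 time(s)
  8 appears 3 time(s)
  10 appears 1 time(s)
  13 appears 1 time(s)
  16 appears 5 time(s)
  17 appears 1 time(s)
Maximum frequency is 5.
Only 16 reaches that frequency, so it is the mode.
Final answer: 16


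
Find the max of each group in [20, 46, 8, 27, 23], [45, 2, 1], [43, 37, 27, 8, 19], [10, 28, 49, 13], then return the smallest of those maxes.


Find max of each group:
  Group 1: [20, 46, 8, 27, 23] -> max = 46
  Group 2: [45, 2, 1] -> max = 45
  Group 3: [43, 37, 27, 8, 19] -> max = 43
  Group 4: [10, 28, 49, 13] -> max = 49
Maxes: [46, 45, 43, 49]
Minimum of maxes = 43
Final answer: 43


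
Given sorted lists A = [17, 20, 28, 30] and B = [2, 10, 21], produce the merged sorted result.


List A: [17, 20, 28, 30]
List B: [2, 10, 21]
Repeatedly compare the front elements and take the smaller:
  17 vs 2 -> take 2
  17 vs 10 -> take 10
  17 vs 21 -> take 17
  20 vs 21 -> take 20
  28 vs 21 -> take 21
  B is exhausted; append the rest of A: [28, 30]
Final answer: [2, 10, 17, 20, 21, 28, 30]


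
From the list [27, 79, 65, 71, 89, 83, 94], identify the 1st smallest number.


Sort ascending: [27, 65, 71, 79, 83, 89, 94]
The 1st element (1-indexed) is at index 0.
Value = 27
Final answer: 27


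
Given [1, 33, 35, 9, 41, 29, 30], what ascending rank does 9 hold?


Sort ascending: [1, 9, 29, 30, 33, 35, 41]
Find 9 in the sorted list.
9 is at position 2 (1-indexed).
Final answer: 2


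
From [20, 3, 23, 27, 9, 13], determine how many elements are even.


Check each element:
  20 is even
  3 is odd
  23 is odd
  27 is odd
  9 is odd
  13 is odd
Evens: [20]
Count of evens = 1
Final answer: 1


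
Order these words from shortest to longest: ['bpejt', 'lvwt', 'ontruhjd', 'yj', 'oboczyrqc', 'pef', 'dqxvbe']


Compute lengths:
  'bpejt' has length 5
  'lvwt' has length 4
  'ontruhjd' has length 8
  'yj' has length 2
  'oboczyrqc' has length 9
  'pef' has length 3
  'dqxvbe' has length 6
Lengths in increasing order: 2 < 3 < 4 < 5 < 6 < 8 < 9
Listing the words in that order gives the answer.
Final answer: ['yj', 'pef', 'lvwt', 'bpejt', 'dqxvbe', 'ontruhjd', 'oboczyrqc']


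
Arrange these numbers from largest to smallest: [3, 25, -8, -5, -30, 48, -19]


Original list: [3, 25, -8, -5, -30, 48, -19]
Repeatedly take the largest remaining element:
  Remaining [3, 25, -8, -5, -30, 48, -19] -> largest is 48
  Remaining [3, 25, -8, -5, -30, -19] -> largest is 25
  Remaining [3, -8, -5, -30, -19] -> largest is 3
  Remaining [-8, -5, -30, -19] -> largest is -5
  Remaining [-8, -30, -19] -> largest is -8
  Remaining [-30, -19] -> largest is -19
  Remaining [-30] -> largest is -30
Collecting the picks in order gives the descending list.
Final answer: [48, 25, 3, -5, -8, -19, -30]


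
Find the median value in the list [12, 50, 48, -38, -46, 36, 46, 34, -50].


First, sort the list: [-50, -46, -38, 12, 34, 36, 46, 48, 50]
The list has 9 elements (odd count).
The middle index is 4 (0-based), and the element there is 34.
Final answer: 34


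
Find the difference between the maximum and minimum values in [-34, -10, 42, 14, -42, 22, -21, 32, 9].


Maximum value: 42
Minimum value: -42
Range = 42 - (-42) = 84
Final answer: 84


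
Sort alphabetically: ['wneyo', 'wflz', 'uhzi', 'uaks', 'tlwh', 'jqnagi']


Compare strings character by character (the first differing letter decides):
  'jqnagi' < 'tlwh' since 'j' < 't' at position 1
  'tlwh' < 'uaks' since 't' < 'u' at position 1
  'uaks' < 'uhzi' since 'a' < 'h' at position 2
  'uhzi' < 'wflz' since 'u' < 'w' at position 1
  'wflz' < 'wneyo' since 'f' < 'n' at position 2
Chaining these comparisons gives the alphabetical order.
Final answer: ['jqnagi', 'tlwh', 'uaks', 'uhzi', 'wflz', 'wneyo']


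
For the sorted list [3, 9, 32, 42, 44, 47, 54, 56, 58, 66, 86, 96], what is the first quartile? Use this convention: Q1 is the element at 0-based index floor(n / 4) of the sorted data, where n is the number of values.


The list has n = 12 elements.
Q1 index = floor(12 / 4) = floor(3) = 3
Counting from index 0 in the sorted data, the element at index 3 is 42.
Final answer: 42


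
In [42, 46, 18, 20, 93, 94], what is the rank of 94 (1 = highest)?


Sort descending: [94, 93, 46, 42, 20, 18]
Find 94 in the sorted list.
94 is at position 1.
Final answer: 1


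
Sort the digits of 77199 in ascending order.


The number 77199 has digits: 7, 7, 1, 9, 9
Sorted: 1, 7, 7, 9, 9
Joining the sorted digits gives the result.
Final answer: 17799


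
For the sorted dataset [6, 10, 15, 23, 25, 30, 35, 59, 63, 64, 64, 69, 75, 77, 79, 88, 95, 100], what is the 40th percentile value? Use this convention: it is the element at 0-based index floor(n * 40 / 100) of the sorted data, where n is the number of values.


The dataset has n = 18 elements.
Index = floor(18 * 40 / 100) = floor(720 / 100) = floor(7.2) = 7
Counting from index 0 in the sorted data, the element at index 7 is 59.
Final answer: 59


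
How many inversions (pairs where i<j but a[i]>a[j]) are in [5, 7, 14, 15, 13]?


For each element, count the later elements that are smaller than it:
  5 (index 0): smaller elements after it = [] -> 0
  7 (index 1): smaller elements after it = [] -> 0
  14 (index 2): smaller elements after it = [13] -> 1
  15 (index 3): smaller elements after it = [13] -> 1
Total inversions = 0 + 0 + 1 + 1 = 2
Final answer: 2


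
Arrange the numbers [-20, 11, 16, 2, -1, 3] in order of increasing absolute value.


Compute absolute values:
  |-20| = 20
  |11| = 11
  |16| = 16
  |2| = 2
  |-1| = 1
  |3| = 3
Absolute values in increasing order: 1 < 2 < 3 < 11 < 16 < 20
Listing the original numbers in that order gives the answer.
Final answer: [-1, 2, 3, 11, 16, -20]


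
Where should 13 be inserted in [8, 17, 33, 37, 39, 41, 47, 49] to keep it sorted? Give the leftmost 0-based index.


List is sorted: [8, 17, 33, 37, 39, 41, 47, 49]
We need the leftmost position where 13 can be inserted, i.e. the first index whose element is >= 13 (or the end of the list if none is).
Binary search with low=0, high=8 (0-based indices):
  low=0, high=8, mid=4: a[4]=39 >= 13, so high = 4
  low=0, high=4, mid=2: a[2]=33 >= 13, so high = 2
  low=0, high=2, mid=1: a[1]=17 >= 13, so high = 1
  low=0, high=1, mid=0: a[0]=8 < 13, so low = 1
Now low = high = 1, so the insertion index is 1.
Final answer: 1


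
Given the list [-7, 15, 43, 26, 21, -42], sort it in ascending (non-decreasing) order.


Original list: [-7, 15, 43, 26, 21, -42]
Repeatedly take the smallest remaining element:
  Remaining [-7, 15, 43, 26, 21, -42] -> smallest is -42
  Remaining [-7, 15, 43, 26, 21] -> smallest is -7
  Remaining [15, 43, 26, 21] -> smallest is 15
  Remaining [43, 26, 21] -> smallest is 21
  Remaining [43, 26] -> smallest is 26
  Remaining [43] -> smallest is 43
Collecting the picks in order gives the sorted list.
Final answer: [-42, -7, 15, 21, 26, 43]


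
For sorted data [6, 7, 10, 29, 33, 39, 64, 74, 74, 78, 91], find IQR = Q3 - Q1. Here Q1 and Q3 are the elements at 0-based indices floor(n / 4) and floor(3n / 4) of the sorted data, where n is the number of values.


The data has n = 11 elements.
Q1 index = floor(11 / 4) = floor(2.75) = 2; Q3 index = floor(3 * 11 / 4) = floor(8.25) = 8
Q1 = element at index 2 = 10
Q3 = element at index 8 = 74
IQR = 74 - 10 = 64
Final answer: 64


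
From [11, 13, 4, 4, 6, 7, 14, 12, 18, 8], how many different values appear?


List all unique values:
Distinct values: [4, 6, 7, 8, 11, 12, 13, 14, 18]
Count = 9
Final answer: 9


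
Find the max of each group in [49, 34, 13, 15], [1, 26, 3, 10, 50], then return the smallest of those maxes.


Find max of each group:
  Group 1: [49, 34, 13, 15] -> max = 49
  Group 2: [1, 26, 3, 10, 50] -> max = 50
Maxes: [49, 50]
Minimum of maxes = 49
Final answer: 49


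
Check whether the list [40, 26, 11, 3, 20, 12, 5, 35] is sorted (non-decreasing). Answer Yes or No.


Check consecutive pairs:
  40 <= 26? False
  26 <= 11? False
  11 <= 3? False
  3 <= 20? True
  20 <= 12? False
  12 <= 5? False
  5 <= 35? True
5 consecutive pair(s) are out of order, so the list is not sorted.
Final answer: No


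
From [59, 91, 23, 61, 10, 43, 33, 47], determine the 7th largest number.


Sort descending: [91, 61, 59, 47, 43, 33, 23, 10]
The 7th element (1-indexed) is at index 6.
Value = 23
Final answer: 23


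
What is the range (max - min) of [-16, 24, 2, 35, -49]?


Maximum value: 35
Minimum value: -49
Range = 35 - (-49) = 84
Final answer: 84


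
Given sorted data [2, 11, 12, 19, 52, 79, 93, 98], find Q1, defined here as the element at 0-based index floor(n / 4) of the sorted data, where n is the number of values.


The list has n = 8 elements.
Q1 index = floor(8 / 4) = floor(2) = 2
Counting from index 0 in the sorted data, the element at index 2 is 12.
Final answer: 12


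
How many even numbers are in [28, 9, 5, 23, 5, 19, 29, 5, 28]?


Check each element:
  28 is even
  9 is odd
  5 is odd
  23 is odd
  5 is odd
  19 is odd
  29 is odd
  5 is odd
  28 is even
Evens: [28, 28]
Count of evens = 2
Final answer: 2


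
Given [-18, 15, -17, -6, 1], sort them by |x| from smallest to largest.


Compute absolute values:
  |-18| = 18
  |15| = 15
  |-17| = 17
  |-6| = 6
  |1| = 1
Absolute values in increasing order: 1 < 6 < 15 < 17 < 18
Listing the original numbers in that order gives the answer.
Final answer: [1, -6, 15, -17, -18]


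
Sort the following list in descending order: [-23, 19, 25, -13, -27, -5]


Original list: [-23, 19, 25, -13, -27, -5]
Repeatedly take the largest remaining element:
  Remaining [-23, 19, 25, -13, -27, -5] -> largest is 25
  Remaining [-23, 19, -13, -27, -5] -> largest is 19
  Remaining [-23, -13, -27, -5] -> largest is -5
  Remaining [-23, -13, -27] -> largest is -13
  Remaining [-23, -27] -> largest is -23
  Remaining [-27] -> largest is -27
Collecting the picks in order gives the descending list.
Final answer: [25, 19, -5, -13, -23, -27]


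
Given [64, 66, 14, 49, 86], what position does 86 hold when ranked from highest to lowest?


Sort descending: [86, 66, 64, 49, 14]
Find 86 in the sorted list.
86 is at position 1.
Final answer: 1


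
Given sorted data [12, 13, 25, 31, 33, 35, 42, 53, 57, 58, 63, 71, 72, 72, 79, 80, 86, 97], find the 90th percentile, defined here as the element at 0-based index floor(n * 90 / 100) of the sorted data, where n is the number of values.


The dataset has n = 18 elements.
Index = floor(18 * 90 / 100) = floor(1620 / 100) = floor(16.2) = 16
Counting from index 0 in the sorted data, the element at index 16 is 86.
Final answer: 86


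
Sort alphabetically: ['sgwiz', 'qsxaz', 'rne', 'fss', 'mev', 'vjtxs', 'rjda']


Compare strings character by character (the first differing letter decides):
  'fss' < 'mev' since 'f' < 'm' at position 1
  'mev' < 'qsxaz' since 'm' < 'q' at position 1
  'qsxaz' < 'rjda' since 'q' < 'r' at position 1
  'rjda' < 'rne' since 'j' < 'n' at position 2
  'rne' < 'sgwiz' since 'r' < 's' at position 1
  'sgwiz' < 'vjtxs' since 's' < 'v' at position 1
Chaining these comparisons gives the alphabetical order.
Final answer: ['fss', 'mev', 'qsxaz', 'rjda', 'rne', 'sgwiz', 'vjtxs']


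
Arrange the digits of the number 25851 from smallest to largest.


The number 25851 has digits: 2, 5, 8, 5, 1
Sorted: 1, 2, 5, 5, 8
Joining the sorted digits gives the result.
Final answer: 12558


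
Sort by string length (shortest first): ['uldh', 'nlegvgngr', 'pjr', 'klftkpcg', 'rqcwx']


Compute lengths:
  'uldh' has length 4
  'nlegvgngr' has length 9
  'pjr' has length 3
  'klftkpcg' has length 8
  'rqcwx' has length 5
Lengths in increasing order: 3 < 4 < 5 < 8 < 9
Listing the words in that order gives the answer.
Final answer: ['pjr', 'uldh', 'rqcwx', 'klftkpcg', 'nlegvgngr']


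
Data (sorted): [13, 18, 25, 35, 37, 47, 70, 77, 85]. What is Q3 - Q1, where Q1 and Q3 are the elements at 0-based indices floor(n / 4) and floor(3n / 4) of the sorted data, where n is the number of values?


The data has n = 9 elements.
Q1 index = floor(9 / 4) = floor(2.25) = 2; Q3 index = floor(3 * 9 / 4) = floor(6.75) = 6
Q1 = element at index 2 = 25
Q3 = element at index 6 = 70
IQR = 70 - 25 = 45
Final answer: 45


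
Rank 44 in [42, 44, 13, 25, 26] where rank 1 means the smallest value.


Sort ascending: [13, 25, 26, 42, 44]
Find 44 in the sorted list.
44 is at position 5 (1-indexed).
Final answer: 5


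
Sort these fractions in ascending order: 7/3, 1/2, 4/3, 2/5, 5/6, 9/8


Convert to decimal for comparison:
  7/3 = 2.3333
  1/2 = 0.5
  4/3 = 1.3333
  2/5 = 0.4
  5/6 = 0.8333
  9/8 = 1.125
Decimals in increasing order: 0.4 < 0.5 < 0.8333 < 1.125 < 1.3333 < 2.3333
Writing each back as its fraction gives the sorted order.
Final answer: 2/5, 1/2, 5/6, 9/8, 4/3, 7/3


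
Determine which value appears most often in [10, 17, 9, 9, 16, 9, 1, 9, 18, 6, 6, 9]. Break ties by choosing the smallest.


Count the frequency of each value:
  1 appears 1 time(s)
  6 appears 2 time(s)
  9 appears 5 time(s)
  10 appears 1 time(s)
  16 appears 1 time(s)
  17 appears 1 time(s)
  18 appears 1 time(s)
Maximum frequency is 5.
Only 9 reaches that frequency, so it is the mode.
Final answer: 9


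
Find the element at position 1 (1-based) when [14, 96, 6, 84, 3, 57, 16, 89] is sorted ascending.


Sort ascending: [3, 6, 14, 16, 57, 84, 89, 96]
The 1st element (1-indexed) is at index 0.
Value = 3
Final answer: 3


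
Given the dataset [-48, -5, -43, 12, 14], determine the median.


First, sort the list: [-48, -43, -5, 12, 14]
The list has 5 elements (odd count).
The middle index is 2 (0-based), and the element there is -5.
Final answer: -5


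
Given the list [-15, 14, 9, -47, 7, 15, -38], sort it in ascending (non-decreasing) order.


Original list: [-15, 14, 9, -47, 7, 15, -38]
Repeatedly take the smallest remaining element:
  Remaining [-15, 14, 9, -47, 7, 15, -38] -> smallest is -47
  Remaining [-15, 14, 9, 7, 15, -38] -> smallest is -38
  Remaining [-15, 14, 9, 7, 15] -> smallest is -15
  Remaining [14, 9, 7, 15] -> smallest is 7
  Remaining [14, 9, 15] -> smallest is 9
  Remaining [14, 15] -> smallest is 14
  Remaining [15] -> smallest is 15
Collecting the picks in order gives the sorted list.
Final answer: [-47, -38, -15, 7, 9, 14, 15]


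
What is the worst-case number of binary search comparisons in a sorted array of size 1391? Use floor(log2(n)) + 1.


Binary search halves the search space each step.
Maximum comparisons = floor(log2(1391)) + 1
log2(1391) = 10.4419
floor(log2(1391)) = 10, so 10 + 1 = 11
Final answer: 11


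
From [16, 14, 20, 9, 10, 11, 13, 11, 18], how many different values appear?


List all unique values:
Distinct values: [9, 10, 11, 13, 14, 16, 18, 20]
Count = 8
Final answer: 8


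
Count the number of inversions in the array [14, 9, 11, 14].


For each element, count the later elements that are smaller than it:
  14 (index 0): smaller elements after it = [9, 11] -> 2
  9 (index 1): smaller elements after it = [] -> 0
  11 (index 2): smaller elements after it = [] -> 0
Total inversions = 2 + 0 + 0 = 2
Final answer: 2


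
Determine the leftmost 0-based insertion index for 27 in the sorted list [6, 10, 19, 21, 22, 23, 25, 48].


List is sorted: [6, 10, 19, 21, 22, 23, 25, 48]
We need the leftmost position where 27 can be inserted, i.e. the first index whose element is >= 27 (or the end of the list if none is).
Binary search with low=0, high=8 (0-based indices):
  low=0, high=8, mid=4: a[4]=22 < 27, so low = 5
  low=5, high=8, mid=6: a[6]=25 < 27, so low = 7
  low=7, high=8, mid=7: a[7]=48 >= 27, so high = 7
Now low = high = 7, so the insertion index is 7.
Final answer: 7


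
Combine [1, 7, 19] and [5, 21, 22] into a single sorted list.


List A: [1, 7, 19]
List B: [5, 21, 22]
Repeatedly compare the front elements and take the smaller:
  1 vs 5 -> take 1
  7 vs 5 -> take 5
  7 vs 21 -> take 7
  19 vs 21 -> take 19
  A is exhausted; append the rest of B: [21, 22]
Final answer: [1, 5, 7, 19, 21, 22]


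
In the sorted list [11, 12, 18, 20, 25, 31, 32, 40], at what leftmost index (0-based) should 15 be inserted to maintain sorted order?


List is sorted: [11, 12, 18, 20, 25, 31, 32, 40]
We need the leftmost position where 15 can be inserted, i.e. the first index whose element is >= 15 (or the end of the list if none is).
Binary search with low=0, high=8 (0-based indices):
  low=0, high=8, mid=4: a[4]=25 >= 15, so high = 4
  low=0, high=4, mid=2: a[2]=18 >= 15, so high = 2
  low=0, high=2, mid=1: a[1]=12 < 15, so low = 2
Now low = high = 2, so the insertion index is 2.
Final answer: 2


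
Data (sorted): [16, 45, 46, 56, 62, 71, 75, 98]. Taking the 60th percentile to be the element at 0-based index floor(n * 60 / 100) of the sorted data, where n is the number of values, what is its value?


The dataset has n = 8 elements.
Index = floor(8 * 60 / 100) = floor(480 / 100) = floor(4.8) = 4
Counting from index 0 in the sorted data, the element at index 4 is 62.
Final answer: 62


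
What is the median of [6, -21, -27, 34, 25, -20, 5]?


First, sort the list: [-27, -21, -20, 5, 6, 25, 34]
The list has 7 elements (odd count).
The middle index is 3 (0-based), and the element there is 5.
Final answer: 5


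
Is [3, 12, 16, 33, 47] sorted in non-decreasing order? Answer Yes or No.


Check consecutive pairs:
  3 <= 12? True
  12 <= 16? True
  16 <= 33? True
  33 <= 47? True
Every consecutive pair is in order, so the list is non-decreasing.
Final answer: Yes


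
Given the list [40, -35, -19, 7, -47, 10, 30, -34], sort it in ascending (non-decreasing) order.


Original list: [40, -35, -19, 7, -47, 10, 30, -34]
Repeatedly take the smallest remaining element:
  Remaining [40, -35, -19, 7, -47, 10, 30, -34] -> smallest is -47
  Remaining [40, -35, -19, 7, 10, 30, -34] -> smallest is -35
  Remaining [40, -19, 7, 10, 30, -34] -> smallest is -34
  Remaining [40, -19, 7, 10, 30] -> smallest is -19
  Remaining [40, 7, 10, 30] -> smallest is 7
  Remaining [40, 10, 30] -> smallest is 10
  Remaining [40, 30] -> smallest is 30
  Remaining [40] -> smallest is 40
Collecting the picks in order gives the sorted list.
Final answer: [-47, -35, -34, -19, 7, 10, 30, 40]


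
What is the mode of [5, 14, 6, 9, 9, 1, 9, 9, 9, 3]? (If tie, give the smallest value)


Count the frequency of each value:
  1 appears 1 time(s)
  3 appears 1 time(s)
  5 appears 1 time(s)
  6 appears 1 time(s)
  9 appears 5 time(s)
  14 appears 1 time(s)
Maximum frequency is 5.
Only 9 reaches that frequency, so it is the mode.
Final answer: 9


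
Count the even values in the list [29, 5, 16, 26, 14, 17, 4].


Check each element:
  29 is odd
  5 is odd
  16 is even
  26 is even
  14 is even
  17 is odd
  4 is even
Evens: [16, 26, 14, 4]
Count of evens = 4
Final answer: 4
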